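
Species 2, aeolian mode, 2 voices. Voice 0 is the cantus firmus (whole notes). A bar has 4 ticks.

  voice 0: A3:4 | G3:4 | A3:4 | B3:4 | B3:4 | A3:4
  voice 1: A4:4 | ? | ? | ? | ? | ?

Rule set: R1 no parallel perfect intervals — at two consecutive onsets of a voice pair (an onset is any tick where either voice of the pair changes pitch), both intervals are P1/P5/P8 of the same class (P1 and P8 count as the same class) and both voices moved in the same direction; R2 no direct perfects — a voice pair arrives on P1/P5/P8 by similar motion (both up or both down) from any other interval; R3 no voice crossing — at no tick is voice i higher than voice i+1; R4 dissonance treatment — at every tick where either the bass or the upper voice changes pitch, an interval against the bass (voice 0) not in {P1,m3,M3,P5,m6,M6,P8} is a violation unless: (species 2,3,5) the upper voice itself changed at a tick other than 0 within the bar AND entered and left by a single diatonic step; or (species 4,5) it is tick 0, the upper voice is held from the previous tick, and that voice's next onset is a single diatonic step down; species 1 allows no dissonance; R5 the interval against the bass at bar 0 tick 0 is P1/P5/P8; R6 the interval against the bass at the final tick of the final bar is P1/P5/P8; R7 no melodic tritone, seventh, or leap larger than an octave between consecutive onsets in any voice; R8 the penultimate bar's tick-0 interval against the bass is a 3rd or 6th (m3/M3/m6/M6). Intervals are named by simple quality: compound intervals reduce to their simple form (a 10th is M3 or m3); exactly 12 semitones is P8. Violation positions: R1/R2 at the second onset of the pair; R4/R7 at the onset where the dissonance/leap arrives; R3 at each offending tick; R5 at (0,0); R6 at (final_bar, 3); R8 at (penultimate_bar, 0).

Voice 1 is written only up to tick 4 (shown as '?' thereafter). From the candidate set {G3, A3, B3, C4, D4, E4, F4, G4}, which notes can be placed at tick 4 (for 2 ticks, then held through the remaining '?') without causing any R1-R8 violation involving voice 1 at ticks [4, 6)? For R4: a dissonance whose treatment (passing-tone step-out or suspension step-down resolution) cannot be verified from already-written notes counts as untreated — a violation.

{E4}

G3: violates R1,R7
A3: violates R4
B3: violates R7
C4: violates R4
D4: violates R2
E4: legal
F4: violates R4
G4: violates R1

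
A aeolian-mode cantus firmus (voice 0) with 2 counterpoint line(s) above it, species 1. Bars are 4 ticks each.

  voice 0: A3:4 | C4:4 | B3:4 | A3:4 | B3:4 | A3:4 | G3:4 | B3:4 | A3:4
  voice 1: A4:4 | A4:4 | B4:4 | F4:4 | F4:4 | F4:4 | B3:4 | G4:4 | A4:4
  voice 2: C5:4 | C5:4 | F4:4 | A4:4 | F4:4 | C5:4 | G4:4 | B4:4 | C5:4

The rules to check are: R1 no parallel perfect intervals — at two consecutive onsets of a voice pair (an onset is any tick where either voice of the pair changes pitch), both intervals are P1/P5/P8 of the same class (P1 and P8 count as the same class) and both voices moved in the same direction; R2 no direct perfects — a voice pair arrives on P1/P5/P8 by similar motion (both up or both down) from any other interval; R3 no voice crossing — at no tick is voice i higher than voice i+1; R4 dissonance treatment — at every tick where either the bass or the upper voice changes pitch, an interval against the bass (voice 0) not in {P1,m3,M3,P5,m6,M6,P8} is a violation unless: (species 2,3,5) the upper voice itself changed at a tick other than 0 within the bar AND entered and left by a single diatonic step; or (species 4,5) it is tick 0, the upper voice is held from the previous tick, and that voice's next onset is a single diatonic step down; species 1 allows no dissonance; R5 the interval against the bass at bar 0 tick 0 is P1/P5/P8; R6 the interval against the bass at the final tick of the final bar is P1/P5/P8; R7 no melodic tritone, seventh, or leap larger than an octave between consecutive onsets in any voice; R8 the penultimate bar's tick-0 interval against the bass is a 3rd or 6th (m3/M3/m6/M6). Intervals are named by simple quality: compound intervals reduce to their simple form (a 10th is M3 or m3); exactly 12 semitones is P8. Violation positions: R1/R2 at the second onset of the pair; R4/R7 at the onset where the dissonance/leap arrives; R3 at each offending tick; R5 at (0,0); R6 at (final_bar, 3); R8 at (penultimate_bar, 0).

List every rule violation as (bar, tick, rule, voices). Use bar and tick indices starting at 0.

bar 0: v0=A3 v1=A4 v2=C5 downbeat m3
bar 1: v0=C4 v1=A4 v2=C5 downbeat P8
bar 2: v0=B3 v1=B4 v2=F4 downbeat TT
bar 3: v0=A3 v1=F4 v2=A4 downbeat P8
bar 4: v0=B3 v1=F4 v2=F4 downbeat TT
bar 5: v0=A3 v1=F4 v2=C5 downbeat m3
bar 6: v0=G3 v1=B3 v2=G4 downbeat P8
bar 7: v0=B3 v1=G4 v2=B4 downbeat P8
bar 8: v0=A3 v1=A4 v2=C5 downbeat m3
  -> R5 @ bar 0 tick 0 v(0, 2): opens on m3
  -> R3 @ bar 2 tick 0 v(1, 2): B4 above F4
  -> R4 @ bar 2 tick 0 v(0, 2): B3/F4 TT untreated
  -> R3 @ bar 2 tick 1 v(1, 2): B4 above F4
  -> R3 @ bar 2 tick 2 v(1, 2): B4 above F4
  -> R3 @ bar 2 tick 3 v(1, 2): B4 above F4
  -> R7 @ bar 3 tick 0 v(1,): B4->F4 leap 6st
  -> R4 @ bar 4 tick 0 v(0, 1): B3/F4 TT untreated
  -> R4 @ bar 4 tick 0 v(0, 2): B3/F4 TT untreated
  -> R2 @ bar 6 tick 0 v(0, 2): A3/C5 m3 -> G3/G4 P8 similar
  -> R7 @ bar 6 tick 0 v(1,): F4->B3 leap 6st
  -> R1 @ bar 7 tick 0 v(0, 2): G3/G4 P8 -> B3/B4 P8 similar
  -> R8 @ bar 7 tick 0 v(0, 2): penult P8 not 3rd/6th
  -> R6 @ bar 8 tick 3 v(0, 2): closes on m3

(0, 0, R5, (0, 2))
(2, 0, R3, (1, 2))
(2, 0, R4, (0, 2))
(2, 1, R3, (1, 2))
(2, 2, R3, (1, 2))
(2, 3, R3, (1, 2))
(3, 0, R7, (1,))
(4, 0, R4, (0, 1))
(4, 0, R4, (0, 2))
(6, 0, R2, (0, 2))
(6, 0, R7, (1,))
(7, 0, R1, (0, 2))
(7, 0, R8, (0, 2))
(8, 3, R6, (0, 2))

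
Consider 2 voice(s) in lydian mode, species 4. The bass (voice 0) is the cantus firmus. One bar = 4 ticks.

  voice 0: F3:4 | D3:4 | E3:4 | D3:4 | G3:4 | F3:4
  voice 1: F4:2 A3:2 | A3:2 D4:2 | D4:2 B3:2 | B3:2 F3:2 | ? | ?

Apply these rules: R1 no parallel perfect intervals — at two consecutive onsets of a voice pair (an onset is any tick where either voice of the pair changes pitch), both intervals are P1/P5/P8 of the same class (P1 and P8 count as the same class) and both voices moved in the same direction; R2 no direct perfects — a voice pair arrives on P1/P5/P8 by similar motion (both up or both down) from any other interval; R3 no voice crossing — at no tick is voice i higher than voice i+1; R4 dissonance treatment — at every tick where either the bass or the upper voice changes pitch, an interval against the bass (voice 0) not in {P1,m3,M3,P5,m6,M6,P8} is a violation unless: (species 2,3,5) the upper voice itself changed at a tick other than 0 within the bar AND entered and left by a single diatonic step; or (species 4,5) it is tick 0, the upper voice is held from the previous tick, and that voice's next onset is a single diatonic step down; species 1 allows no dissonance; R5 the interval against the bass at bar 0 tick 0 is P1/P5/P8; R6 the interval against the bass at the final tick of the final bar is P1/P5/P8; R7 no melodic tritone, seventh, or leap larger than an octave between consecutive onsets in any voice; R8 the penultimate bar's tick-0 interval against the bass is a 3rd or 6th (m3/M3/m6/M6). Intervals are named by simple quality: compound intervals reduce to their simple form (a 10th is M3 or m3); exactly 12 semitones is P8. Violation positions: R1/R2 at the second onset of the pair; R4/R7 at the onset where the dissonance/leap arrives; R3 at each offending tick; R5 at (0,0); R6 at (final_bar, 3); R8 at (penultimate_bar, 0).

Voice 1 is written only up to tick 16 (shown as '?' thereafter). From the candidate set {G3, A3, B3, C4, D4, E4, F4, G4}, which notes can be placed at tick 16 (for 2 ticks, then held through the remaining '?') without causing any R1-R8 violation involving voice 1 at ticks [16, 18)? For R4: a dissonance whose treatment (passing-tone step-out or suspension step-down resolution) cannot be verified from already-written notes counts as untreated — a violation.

G3: violates R2,R8
A3: violates R4,R8
B3: violates R7
C4: violates R4,R8
D4: violates R2,R8
E4: violates R7
F4: violates R4,R8
G4: violates R2,R7,R8

{}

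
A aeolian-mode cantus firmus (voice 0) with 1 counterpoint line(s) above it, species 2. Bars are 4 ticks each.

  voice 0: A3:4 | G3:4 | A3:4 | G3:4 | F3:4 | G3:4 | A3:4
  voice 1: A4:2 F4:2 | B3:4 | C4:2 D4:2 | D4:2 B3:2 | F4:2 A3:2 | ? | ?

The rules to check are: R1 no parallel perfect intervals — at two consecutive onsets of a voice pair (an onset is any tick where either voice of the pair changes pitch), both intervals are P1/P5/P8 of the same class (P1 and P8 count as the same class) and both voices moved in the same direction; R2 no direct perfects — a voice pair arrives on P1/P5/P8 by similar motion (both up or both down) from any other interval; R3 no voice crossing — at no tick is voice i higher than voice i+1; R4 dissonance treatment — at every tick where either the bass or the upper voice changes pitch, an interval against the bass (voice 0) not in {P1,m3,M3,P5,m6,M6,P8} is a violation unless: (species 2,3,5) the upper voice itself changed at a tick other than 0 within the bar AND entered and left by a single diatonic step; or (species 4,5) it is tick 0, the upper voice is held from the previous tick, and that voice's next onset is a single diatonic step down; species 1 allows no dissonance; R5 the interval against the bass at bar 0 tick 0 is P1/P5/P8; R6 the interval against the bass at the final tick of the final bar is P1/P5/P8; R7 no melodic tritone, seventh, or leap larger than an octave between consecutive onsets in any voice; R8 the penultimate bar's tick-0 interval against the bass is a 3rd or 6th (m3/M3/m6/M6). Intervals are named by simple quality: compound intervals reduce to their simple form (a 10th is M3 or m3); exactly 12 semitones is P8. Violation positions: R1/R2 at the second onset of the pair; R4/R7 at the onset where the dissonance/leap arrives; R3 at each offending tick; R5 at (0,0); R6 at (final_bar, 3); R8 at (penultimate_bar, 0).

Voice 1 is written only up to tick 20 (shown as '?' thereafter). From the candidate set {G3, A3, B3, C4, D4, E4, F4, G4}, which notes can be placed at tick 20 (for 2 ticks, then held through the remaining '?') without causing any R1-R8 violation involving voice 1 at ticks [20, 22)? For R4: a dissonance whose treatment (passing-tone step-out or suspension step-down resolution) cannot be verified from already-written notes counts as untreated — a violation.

{B3, E4}

G3: violates R8
A3: violates R4,R8
B3: legal
C4: violates R4,R8
D4: violates R2,R8
E4: legal
F4: violates R4,R8
G4: violates R2,R7,R8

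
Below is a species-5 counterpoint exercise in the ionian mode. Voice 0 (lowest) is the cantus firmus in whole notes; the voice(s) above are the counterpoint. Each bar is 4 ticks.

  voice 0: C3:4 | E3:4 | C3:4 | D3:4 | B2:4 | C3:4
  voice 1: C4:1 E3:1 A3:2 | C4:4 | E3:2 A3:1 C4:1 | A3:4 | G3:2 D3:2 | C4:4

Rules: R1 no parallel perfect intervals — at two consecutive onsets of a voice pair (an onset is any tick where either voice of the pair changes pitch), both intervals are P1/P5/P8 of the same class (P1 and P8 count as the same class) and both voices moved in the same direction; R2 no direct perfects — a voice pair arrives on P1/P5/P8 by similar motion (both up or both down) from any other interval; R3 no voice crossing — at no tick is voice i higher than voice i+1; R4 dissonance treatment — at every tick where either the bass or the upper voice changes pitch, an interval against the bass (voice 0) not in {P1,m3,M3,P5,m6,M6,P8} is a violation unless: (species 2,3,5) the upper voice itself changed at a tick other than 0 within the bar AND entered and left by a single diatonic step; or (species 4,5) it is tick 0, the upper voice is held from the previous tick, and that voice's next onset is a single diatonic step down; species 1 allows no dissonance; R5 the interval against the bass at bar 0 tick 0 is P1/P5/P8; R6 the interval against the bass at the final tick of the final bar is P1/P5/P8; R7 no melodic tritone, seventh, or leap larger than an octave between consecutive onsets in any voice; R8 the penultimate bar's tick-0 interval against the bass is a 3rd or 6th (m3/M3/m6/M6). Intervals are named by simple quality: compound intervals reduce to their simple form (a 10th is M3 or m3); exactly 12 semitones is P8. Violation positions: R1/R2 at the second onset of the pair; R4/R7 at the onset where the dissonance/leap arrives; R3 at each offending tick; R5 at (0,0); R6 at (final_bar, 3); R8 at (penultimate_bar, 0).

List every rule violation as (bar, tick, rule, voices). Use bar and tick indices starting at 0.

bar 0: v0=C3 v1=C4 downbeat P8
bar 1: v0=E3 v1=C4 downbeat m6
bar 2: v0=C3 v1=E3 downbeat M3
bar 3: v0=D3 v1=A3 downbeat P5
bar 4: v0=B2 v1=G3 downbeat m6
bar 5: v0=C3 v1=C4 downbeat P8
  -> R2 @ bar 5 tick 0 v(0, 1): B2/D3 m3 -> C3/C4 P8 similar
  -> R7 @ bar 5 tick 0 v(1,): D3->C4 leap 10st

(5, 0, R2, (0, 1))
(5, 0, R7, (1,))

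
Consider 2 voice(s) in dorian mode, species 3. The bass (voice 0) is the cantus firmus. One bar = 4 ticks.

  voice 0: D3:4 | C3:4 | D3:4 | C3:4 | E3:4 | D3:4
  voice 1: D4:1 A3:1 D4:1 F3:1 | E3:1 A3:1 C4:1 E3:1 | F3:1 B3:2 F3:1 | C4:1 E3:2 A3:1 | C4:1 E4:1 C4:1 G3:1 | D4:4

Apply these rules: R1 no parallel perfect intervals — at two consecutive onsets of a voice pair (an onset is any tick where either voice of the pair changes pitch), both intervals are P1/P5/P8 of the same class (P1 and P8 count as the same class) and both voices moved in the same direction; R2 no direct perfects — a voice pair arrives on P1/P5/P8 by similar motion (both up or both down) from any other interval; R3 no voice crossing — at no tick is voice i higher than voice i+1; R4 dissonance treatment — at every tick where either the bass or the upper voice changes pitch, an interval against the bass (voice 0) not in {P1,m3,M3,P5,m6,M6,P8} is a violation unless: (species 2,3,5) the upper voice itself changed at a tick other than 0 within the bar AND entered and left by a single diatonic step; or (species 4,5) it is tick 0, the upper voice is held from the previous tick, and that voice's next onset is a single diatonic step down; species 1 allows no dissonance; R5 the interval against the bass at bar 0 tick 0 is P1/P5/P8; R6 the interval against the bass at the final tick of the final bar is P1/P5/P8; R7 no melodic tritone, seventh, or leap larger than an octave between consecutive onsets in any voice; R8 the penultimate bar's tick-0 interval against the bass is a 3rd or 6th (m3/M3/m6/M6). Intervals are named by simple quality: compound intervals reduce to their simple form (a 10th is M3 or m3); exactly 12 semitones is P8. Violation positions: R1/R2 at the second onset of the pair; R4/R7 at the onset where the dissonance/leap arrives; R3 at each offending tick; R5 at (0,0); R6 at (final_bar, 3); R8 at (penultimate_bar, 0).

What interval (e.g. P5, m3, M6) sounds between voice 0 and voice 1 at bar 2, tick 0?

m3

voice 0=D3 voice 1=F3 -> m3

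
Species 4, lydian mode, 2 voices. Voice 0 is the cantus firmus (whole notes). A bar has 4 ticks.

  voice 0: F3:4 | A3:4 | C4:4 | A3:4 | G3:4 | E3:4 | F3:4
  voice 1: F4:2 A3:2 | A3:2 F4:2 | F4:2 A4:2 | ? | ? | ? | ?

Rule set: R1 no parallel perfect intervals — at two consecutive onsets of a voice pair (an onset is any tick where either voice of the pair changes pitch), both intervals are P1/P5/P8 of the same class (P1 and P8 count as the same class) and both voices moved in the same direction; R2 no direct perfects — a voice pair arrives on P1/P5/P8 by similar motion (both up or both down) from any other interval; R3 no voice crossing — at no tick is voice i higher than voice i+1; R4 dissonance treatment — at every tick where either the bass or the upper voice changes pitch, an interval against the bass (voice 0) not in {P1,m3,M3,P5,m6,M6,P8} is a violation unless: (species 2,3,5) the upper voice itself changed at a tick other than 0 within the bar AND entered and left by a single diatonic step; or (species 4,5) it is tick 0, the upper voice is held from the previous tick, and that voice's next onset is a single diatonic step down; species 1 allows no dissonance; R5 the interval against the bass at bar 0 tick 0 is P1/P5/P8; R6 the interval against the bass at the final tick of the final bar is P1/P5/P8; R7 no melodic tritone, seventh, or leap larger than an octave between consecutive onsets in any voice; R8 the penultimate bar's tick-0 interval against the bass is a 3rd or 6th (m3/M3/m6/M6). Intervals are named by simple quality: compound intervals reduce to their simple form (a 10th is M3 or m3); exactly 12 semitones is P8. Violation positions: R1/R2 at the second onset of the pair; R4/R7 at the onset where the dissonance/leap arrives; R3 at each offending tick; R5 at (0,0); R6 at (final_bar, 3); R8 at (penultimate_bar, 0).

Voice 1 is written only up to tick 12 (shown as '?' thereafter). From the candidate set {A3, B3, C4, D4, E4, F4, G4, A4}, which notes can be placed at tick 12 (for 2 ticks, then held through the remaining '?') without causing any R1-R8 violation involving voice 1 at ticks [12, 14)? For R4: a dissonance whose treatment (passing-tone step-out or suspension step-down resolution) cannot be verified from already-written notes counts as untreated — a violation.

A3: violates R2
B3: violates R4,R7
C4: legal
D4: violates R4
E4: violates R2
F4: legal
G4: violates R4
A4: legal

{A4, C4, F4}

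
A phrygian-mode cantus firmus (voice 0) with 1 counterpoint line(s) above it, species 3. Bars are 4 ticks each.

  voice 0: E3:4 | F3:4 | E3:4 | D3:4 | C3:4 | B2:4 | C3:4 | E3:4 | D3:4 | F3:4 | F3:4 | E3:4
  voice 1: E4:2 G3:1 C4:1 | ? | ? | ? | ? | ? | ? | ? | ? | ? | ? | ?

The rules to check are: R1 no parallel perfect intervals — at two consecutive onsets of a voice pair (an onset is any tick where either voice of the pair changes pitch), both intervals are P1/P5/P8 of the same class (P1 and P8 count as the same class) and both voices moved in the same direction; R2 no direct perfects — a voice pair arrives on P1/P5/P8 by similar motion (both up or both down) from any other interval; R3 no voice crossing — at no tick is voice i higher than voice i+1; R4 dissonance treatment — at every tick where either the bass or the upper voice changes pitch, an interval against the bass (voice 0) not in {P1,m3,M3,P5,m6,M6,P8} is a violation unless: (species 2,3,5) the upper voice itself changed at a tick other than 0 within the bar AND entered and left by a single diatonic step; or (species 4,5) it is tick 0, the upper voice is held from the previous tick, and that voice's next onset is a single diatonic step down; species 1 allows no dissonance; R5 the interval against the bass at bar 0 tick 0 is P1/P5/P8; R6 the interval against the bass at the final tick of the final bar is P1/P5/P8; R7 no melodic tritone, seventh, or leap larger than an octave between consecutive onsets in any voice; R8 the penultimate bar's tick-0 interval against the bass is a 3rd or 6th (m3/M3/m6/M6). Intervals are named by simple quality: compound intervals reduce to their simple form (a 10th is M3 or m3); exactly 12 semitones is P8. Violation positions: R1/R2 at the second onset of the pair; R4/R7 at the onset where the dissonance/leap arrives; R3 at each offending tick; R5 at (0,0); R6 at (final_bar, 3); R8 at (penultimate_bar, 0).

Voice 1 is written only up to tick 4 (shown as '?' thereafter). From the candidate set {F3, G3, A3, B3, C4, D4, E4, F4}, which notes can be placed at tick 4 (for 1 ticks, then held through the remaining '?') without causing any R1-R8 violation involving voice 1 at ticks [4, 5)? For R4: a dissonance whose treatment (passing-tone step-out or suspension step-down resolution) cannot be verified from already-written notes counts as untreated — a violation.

{A3, C4, D4, F3}

F3: legal
G3: violates R4
A3: legal
B3: violates R4
C4: legal
D4: legal
E4: violates R4
F4: violates R2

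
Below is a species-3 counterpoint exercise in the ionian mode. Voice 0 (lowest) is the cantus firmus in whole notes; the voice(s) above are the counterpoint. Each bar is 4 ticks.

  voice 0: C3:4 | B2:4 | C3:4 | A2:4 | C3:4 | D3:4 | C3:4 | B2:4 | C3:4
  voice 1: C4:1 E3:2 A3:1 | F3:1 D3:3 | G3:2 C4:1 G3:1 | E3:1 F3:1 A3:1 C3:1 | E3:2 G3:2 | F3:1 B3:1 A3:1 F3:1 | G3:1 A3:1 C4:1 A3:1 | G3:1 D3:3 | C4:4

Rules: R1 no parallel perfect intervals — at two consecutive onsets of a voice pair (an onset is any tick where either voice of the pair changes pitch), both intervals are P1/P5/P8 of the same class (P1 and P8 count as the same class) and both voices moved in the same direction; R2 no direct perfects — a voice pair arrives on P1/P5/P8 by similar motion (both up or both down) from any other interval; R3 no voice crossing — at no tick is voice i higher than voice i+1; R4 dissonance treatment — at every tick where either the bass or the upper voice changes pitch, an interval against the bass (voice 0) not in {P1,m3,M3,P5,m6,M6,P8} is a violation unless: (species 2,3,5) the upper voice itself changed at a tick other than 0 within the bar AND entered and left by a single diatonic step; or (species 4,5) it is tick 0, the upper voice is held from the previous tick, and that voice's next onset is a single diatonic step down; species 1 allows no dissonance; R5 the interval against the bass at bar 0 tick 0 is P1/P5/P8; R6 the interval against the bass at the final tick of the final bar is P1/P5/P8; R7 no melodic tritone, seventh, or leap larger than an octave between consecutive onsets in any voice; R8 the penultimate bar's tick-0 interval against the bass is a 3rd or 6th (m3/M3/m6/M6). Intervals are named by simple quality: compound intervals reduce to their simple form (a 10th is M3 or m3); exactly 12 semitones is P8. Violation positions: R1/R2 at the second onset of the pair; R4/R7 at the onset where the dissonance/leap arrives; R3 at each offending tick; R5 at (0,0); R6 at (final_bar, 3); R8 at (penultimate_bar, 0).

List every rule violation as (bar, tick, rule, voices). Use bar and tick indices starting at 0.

(1, 0, R4, (0, 1))
(2, 0, R2, (0, 1))
(3, 0, R1, (0, 1))
(5, 1, R7, (1,))
(8, 0, R2, (0, 1))
(8, 0, R7, (1,))

bar 0: v0=C3 v1=C4 downbeat P8
bar 1: v0=B2 v1=F3 downbeat TT
bar 2: v0=C3 v1=G3 downbeat P5
bar 3: v0=A2 v1=E3 downbeat P5
bar 4: v0=C3 v1=E3 downbeat M3
bar 5: v0=D3 v1=F3 downbeat m3
bar 6: v0=C3 v1=G3 downbeat P5
bar 7: v0=B2 v1=G3 downbeat m6
bar 8: v0=C3 v1=C4 downbeat P8
  -> R4 @ bar 1 tick 0 v(0, 1): B2/F3 TT untreated
  -> R2 @ bar 2 tick 0 v(0, 1): B2/D3 m3 -> C3/G3 P5 similar
  -> R1 @ bar 3 tick 0 v(0, 1): C3/G3 P5 -> A2/E3 P5 similar
  -> R7 @ bar 5 tick 1 v(1,): F3->B3 leap 6st
  -> R2 @ bar 8 tick 0 v(0, 1): B2/D3 m3 -> C3/C4 P8 similar
  -> R7 @ bar 8 tick 0 v(1,): D3->C4 leap 10st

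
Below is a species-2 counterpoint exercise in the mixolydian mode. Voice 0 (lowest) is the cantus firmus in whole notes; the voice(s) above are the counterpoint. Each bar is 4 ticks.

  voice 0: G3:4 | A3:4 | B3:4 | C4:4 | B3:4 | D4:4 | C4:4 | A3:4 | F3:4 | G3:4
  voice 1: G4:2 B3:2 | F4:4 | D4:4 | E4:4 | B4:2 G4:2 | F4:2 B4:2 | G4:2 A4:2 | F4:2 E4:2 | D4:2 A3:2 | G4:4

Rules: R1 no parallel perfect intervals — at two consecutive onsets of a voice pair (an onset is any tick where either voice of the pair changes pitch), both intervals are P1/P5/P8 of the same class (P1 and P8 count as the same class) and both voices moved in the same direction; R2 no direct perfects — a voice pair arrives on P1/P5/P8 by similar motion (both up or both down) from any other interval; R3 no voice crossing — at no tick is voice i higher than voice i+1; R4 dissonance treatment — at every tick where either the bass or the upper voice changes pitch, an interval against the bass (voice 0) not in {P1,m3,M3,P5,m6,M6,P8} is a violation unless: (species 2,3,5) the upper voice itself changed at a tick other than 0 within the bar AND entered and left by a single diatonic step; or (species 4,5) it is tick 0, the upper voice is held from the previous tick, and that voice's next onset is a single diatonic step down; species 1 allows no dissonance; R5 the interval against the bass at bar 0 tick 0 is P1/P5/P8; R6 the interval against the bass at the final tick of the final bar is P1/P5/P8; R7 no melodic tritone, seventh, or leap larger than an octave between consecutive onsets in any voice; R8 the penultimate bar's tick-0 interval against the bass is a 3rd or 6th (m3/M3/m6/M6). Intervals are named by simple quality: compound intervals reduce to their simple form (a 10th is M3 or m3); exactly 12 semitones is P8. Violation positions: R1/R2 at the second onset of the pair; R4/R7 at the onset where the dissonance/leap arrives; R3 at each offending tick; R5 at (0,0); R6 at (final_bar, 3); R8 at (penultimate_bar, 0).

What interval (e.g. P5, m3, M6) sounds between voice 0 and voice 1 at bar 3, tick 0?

M3

voice 0=C4 voice 1=E4 -> M3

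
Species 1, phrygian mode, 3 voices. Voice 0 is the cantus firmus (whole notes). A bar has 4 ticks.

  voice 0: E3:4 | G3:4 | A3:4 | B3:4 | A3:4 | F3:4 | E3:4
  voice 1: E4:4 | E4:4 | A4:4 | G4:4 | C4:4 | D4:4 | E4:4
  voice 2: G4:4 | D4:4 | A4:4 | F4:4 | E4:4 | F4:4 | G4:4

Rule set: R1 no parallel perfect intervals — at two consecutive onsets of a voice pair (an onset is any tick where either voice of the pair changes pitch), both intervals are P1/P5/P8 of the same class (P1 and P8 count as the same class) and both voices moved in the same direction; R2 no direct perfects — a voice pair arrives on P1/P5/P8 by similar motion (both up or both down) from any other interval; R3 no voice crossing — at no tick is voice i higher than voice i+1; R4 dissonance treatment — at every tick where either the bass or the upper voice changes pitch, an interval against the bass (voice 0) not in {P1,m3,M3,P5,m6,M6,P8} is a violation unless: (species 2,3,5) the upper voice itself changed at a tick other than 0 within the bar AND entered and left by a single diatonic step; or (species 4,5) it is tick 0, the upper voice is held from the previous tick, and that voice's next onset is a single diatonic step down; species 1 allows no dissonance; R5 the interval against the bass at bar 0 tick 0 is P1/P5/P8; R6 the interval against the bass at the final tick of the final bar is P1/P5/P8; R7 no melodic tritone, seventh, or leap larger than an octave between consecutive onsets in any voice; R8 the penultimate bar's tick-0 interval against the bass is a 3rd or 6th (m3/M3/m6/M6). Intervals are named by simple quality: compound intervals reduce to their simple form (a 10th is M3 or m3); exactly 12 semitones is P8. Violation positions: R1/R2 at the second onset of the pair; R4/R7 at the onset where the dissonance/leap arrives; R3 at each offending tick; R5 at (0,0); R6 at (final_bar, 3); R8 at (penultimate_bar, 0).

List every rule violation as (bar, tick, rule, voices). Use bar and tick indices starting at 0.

bar 0: v0=E3 v1=E4 v2=G4 downbeat m3
bar 1: v0=G3 v1=E4 v2=D4 downbeat P5
bar 2: v0=A3 v1=A4 v2=A4 downbeat P8
bar 3: v0=B3 v1=G4 v2=F4 downbeat TT
bar 4: v0=A3 v1=C4 v2=E4 downbeat P5
bar 5: v0=F3 v1=D4 v2=F4 downbeat P8
bar 6: v0=E3 v1=E4 v2=G4 downbeat m3
  -> R5 @ bar 0 tick 0 v(0, 2): opens on m3
  -> R3 @ bar 1 tick 0 v(1, 2): E4 above D4
  -> R3 @ bar 1 tick 1 v(1, 2): E4 above D4
  -> R3 @ bar 1 tick 2 v(1, 2): E4 above D4
  -> R3 @ bar 1 tick 3 v(1, 2): E4 above D4
  -> R2 @ bar 2 tick 0 v(0, 1): G3/E4 M6 -> A3/A4 P8 similar
  -> R2 @ bar 2 tick 0 v(0, 2): G3/D4 P5 -> A3/A4 P8 similar
  -> R2 @ bar 2 tick 0 v(1, 2): E4/D4 M2 -> A4/A4 P1 similar
  -> R3 @ bar 3 tick 0 v(1, 2): G4 above F4
  -> R4 @ bar 3 tick 0 v(0, 2): B3/F4 TT untreated
  -> R3 @ bar 3 tick 1 v(1, 2): G4 above F4
  -> R3 @ bar 3 tick 2 v(1, 2): G4 above F4
  -> R3 @ bar 3 tick 3 v(1, 2): G4 above F4
  -> R2 @ bar 4 tick 0 v(0, 2): B3/F4 TT -> A3/E4 P5 similar
  -> R8 @ bar 5 tick 0 v(0, 2): penult P8 not 3rd/6th
  -> R6 @ bar 6 tick 3 v(0, 2): closes on m3

(0, 0, R5, (0, 2))
(1, 0, R3, (1, 2))
(1, 1, R3, (1, 2))
(1, 2, R3, (1, 2))
(1, 3, R3, (1, 2))
(2, 0, R2, (0, 1))
(2, 0, R2, (0, 2))
(2, 0, R2, (1, 2))
(3, 0, R3, (1, 2))
(3, 0, R4, (0, 2))
(3, 1, R3, (1, 2))
(3, 2, R3, (1, 2))
(3, 3, R3, (1, 2))
(4, 0, R2, (0, 2))
(5, 0, R8, (0, 2))
(6, 3, R6, (0, 2))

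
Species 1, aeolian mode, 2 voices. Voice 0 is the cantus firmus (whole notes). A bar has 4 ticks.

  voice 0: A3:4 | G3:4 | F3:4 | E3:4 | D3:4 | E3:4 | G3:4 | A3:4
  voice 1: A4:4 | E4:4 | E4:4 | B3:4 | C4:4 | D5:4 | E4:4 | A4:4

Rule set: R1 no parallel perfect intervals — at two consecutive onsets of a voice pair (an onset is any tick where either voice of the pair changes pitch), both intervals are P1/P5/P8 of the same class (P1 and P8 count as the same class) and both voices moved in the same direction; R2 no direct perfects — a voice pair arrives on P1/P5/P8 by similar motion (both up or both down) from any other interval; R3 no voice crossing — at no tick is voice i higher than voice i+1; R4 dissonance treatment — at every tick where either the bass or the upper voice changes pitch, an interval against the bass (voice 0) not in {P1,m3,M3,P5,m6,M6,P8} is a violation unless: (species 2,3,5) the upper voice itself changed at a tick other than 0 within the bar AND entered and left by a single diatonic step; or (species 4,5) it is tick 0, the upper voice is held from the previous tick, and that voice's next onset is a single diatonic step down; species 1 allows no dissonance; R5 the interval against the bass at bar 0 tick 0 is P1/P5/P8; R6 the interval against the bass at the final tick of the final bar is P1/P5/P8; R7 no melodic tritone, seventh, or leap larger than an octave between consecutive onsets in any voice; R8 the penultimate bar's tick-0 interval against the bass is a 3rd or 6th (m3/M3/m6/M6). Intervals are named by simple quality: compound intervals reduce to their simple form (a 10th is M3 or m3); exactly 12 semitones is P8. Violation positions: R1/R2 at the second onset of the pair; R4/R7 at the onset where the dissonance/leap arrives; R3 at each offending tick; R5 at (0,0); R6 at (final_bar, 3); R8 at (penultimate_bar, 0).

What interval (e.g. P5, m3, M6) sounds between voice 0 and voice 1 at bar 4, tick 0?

voice 0=D3 voice 1=C4 -> m7

m7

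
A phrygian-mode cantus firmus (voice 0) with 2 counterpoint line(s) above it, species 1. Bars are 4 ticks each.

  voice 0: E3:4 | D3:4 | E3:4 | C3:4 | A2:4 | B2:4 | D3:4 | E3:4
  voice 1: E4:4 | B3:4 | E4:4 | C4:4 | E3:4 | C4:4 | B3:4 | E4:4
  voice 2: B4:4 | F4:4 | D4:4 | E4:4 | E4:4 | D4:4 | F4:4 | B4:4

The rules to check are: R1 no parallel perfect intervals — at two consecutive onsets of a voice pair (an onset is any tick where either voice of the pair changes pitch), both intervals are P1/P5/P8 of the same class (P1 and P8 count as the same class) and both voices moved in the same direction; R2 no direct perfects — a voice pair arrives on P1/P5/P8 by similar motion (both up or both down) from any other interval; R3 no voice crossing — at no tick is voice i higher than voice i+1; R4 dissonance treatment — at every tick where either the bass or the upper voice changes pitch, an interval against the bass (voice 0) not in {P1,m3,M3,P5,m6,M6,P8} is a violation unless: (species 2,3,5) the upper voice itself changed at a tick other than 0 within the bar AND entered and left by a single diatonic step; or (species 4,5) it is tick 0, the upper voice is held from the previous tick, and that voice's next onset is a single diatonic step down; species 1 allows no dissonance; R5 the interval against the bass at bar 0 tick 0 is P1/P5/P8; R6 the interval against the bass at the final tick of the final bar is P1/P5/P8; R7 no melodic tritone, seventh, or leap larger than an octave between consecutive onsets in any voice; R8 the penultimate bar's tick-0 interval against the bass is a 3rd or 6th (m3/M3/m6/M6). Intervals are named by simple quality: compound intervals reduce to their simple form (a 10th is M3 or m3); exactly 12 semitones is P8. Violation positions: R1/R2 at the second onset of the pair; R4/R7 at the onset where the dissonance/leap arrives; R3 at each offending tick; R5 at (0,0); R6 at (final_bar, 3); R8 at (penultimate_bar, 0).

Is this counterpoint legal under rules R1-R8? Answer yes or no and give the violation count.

No (14 violations)

bar 0: v0=E3 v1=E4 v2=B4 (P5)
bar 1: v0=D3 v1=B3 v2=F4 (m3)
bar 2: v0=E3 v1=E4 v2=D4 (m7)
bar 3: v0=C3 v1=C4 v2=E4 (M3)
bar 4: v0=A2 v1=E3 v2=E4 (P5)
bar 5: v0=B2 v1=C4 v2=D4 (m3)
bar 6: v0=D3 v1=B3 v2=F4 (m3)
bar 7: v0=E3 v1=E4 v2=B4 (P5)
  R7 @ bar1.0: B4->F4 leap 6st
  R2 @ bar2.0: D3/B3 M6 -> E3/E4 P8 similar
  R3 @ bar2.0: E4 above D4
  R4 @ bar2.0: E3/D4 m7 untreated
  R3 @ bar2.1: E4 above D4
  R3 @ bar2.2: E4 above D4
  R3 @ bar2.3: E4 above D4
  R1 @ bar3.0: E3/E4 P8 -> C3/C4 P8 similar
  R2 @ bar4.0: C3/C4 P8 -> A2/E3 P5 similar
  R4 @ bar5.0: B2/C4 m2 untreated
  R2 @ bar7.0: D3/B3 M6 -> E3/E4 P8 similar
  R2 @ bar7.0: D3/F4 m3 -> E3/B4 P5 similar
  R2 @ bar7.0: B3/F4 TT -> E4/B4 P5 similar
  R7 @ bar7.0: F4->B4 leap 6st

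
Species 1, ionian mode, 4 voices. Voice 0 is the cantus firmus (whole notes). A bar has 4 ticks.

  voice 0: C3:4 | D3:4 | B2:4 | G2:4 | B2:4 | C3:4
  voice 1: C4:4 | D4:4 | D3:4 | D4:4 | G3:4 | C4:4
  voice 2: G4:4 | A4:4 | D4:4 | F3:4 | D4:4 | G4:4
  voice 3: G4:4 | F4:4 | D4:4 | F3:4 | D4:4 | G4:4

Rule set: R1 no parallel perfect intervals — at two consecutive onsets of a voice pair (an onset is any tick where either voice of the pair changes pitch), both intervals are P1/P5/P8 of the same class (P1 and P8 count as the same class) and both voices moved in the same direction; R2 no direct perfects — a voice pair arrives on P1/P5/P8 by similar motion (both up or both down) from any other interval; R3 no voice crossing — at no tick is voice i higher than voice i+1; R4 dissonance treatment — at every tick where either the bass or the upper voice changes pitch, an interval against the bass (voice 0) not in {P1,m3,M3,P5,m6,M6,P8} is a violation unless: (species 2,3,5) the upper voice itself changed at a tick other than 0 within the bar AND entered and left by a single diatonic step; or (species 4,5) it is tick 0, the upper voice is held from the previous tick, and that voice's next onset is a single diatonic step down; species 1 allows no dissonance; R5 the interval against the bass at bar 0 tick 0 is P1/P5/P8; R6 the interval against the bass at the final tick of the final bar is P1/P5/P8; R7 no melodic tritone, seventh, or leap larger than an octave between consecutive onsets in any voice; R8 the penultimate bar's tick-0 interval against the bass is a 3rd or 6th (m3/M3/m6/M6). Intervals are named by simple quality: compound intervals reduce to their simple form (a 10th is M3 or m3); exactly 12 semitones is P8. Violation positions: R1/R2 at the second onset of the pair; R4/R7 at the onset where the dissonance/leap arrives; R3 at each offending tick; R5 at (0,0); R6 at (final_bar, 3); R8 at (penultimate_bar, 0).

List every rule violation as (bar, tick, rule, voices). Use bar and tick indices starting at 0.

(1, 0, R1, (0, 1))
(1, 0, R1, (0, 2))
(1, 0, R1, (1, 2))
(1, 0, R3, (2, 3))
(1, 1, R3, (2, 3))
(1, 2, R3, (2, 3))
(1, 3, R3, (2, 3))
(2, 0, R2, (1, 2))
(2, 0, R2, (1, 3))
(2, 0, R2, (2, 3))
(3, 0, R1, (2, 3))
(3, 0, R3, (1, 2))
(3, 0, R4, (0, 2))
(3, 0, R4, (0, 3))
(3, 1, R3, (1, 2))
(3, 2, R3, (1, 2))
(3, 3, R3, (1, 2))
(4, 0, R1, (2, 3))
(5, 0, R1, (1, 2))
(5, 0, R1, (1, 3))
(5, 0, R1, (2, 3))
(5, 0, R2, (0, 1))
(5, 0, R2, (0, 2))
(5, 0, R2, (0, 3))

bar 0: v0=C3 v1=C4 v2=G4 v3=G4 downbeat P5
bar 1: v0=D3 v1=D4 v2=A4 v3=F4 downbeat m3
bar 2: v0=B2 v1=D3 v2=D4 v3=D4 downbeat m3
bar 3: v0=G2 v1=D4 v2=F3 v3=F3 downbeat m7
bar 4: v0=B2 v1=G3 v2=D4 v3=D4 downbeat m3
bar 5: v0=C3 v1=C4 v2=G4 v3=G4 downbeat P5
  -> R1 @ bar 1 tick 0 v(0, 1): C3/C4 P8 -> D3/D4 P8 similar
  -> R1 @ bar 1 tick 0 v(0, 2): C3/G4 P5 -> D3/A4 P5 similar
  -> R1 @ bar 1 tick 0 v(1, 2): C4/G4 P5 -> D4/A4 P5 similar
  -> R3 @ bar 1 tick 0 v(2, 3): A4 above F4
  -> R3 @ bar 1 tick 1 v(2, 3): A4 above F4
  -> R3 @ bar 1 tick 2 v(2, 3): A4 above F4
  -> R3 @ bar 1 tick 3 v(2, 3): A4 above F4
  -> R2 @ bar 2 tick 0 v(1, 2): D4/A4 P5 -> D3/D4 P8 similar
  -> R2 @ bar 2 tick 0 v(1, 3): D4/F4 m3 -> D3/D4 P8 similar
  -> R2 @ bar 2 tick 0 v(2, 3): A4/F4 M3 -> D4/D4 P1 similar
  -> R1 @ bar 3 tick 0 v(2, 3): D4/D4 P1 -> F3/F3 P1 similar
  -> R3 @ bar 3 tick 0 v(1, 2): D4 above F3
  -> R4 @ bar 3 tick 0 v(0, 2): G2/F3 m7 untreated
  -> R4 @ bar 3 tick 0 v(0, 3): G2/F3 m7 untreated
  -> R3 @ bar 3 tick 1 v(1, 2): D4 above F3
  -> R3 @ bar 3 tick 2 v(1, 2): D4 above F3
  -> R3 @ bar 3 tick 3 v(1, 2): D4 above F3
  -> R1 @ bar 4 tick 0 v(2, 3): F3/F3 P1 -> D4/D4 P1 similar
  -> R1 @ bar 5 tick 0 v(1, 2): G3/D4 P5 -> C4/G4 P5 similar
  -> R1 @ bar 5 tick 0 v(1, 3): G3/D4 P5 -> C4/G4 P5 similar
  -> R1 @ bar 5 tick 0 v(2, 3): D4/D4 P1 -> G4/G4 P1 similar
  -> R2 @ bar 5 tick 0 v(0, 1): B2/G3 m6 -> C3/C4 P8 similar
  -> R2 @ bar 5 tick 0 v(0, 2): B2/D4 m3 -> C3/G4 P5 similar
  -> R2 @ bar 5 tick 0 v(0, 3): B2/D4 m3 -> C3/G4 P5 similar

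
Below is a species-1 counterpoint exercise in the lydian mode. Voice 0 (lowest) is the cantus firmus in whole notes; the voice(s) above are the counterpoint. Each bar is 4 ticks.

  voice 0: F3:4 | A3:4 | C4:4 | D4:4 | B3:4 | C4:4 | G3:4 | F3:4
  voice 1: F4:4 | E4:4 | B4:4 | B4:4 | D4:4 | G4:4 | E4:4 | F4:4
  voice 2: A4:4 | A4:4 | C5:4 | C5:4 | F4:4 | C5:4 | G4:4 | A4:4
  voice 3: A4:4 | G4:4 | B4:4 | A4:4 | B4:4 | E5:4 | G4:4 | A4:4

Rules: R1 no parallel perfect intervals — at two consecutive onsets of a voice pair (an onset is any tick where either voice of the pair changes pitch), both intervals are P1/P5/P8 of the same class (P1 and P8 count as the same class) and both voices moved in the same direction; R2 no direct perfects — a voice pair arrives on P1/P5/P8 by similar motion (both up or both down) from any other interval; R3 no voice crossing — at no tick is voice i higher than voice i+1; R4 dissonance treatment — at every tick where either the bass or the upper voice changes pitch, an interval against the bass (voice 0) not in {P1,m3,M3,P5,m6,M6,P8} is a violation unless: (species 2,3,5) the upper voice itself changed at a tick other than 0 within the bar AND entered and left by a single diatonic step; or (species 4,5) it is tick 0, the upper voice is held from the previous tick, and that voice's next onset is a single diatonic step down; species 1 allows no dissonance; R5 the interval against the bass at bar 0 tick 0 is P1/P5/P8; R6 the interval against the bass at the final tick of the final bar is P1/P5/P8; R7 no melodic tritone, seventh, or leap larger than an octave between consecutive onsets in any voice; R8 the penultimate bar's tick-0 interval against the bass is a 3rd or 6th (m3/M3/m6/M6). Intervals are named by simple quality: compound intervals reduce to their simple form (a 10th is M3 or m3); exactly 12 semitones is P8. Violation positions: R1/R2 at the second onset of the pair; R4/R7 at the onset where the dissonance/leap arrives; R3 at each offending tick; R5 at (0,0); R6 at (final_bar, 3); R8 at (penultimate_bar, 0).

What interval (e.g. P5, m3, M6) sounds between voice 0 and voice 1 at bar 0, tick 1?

P8

voice 0=F3 voice 1=F4 -> P8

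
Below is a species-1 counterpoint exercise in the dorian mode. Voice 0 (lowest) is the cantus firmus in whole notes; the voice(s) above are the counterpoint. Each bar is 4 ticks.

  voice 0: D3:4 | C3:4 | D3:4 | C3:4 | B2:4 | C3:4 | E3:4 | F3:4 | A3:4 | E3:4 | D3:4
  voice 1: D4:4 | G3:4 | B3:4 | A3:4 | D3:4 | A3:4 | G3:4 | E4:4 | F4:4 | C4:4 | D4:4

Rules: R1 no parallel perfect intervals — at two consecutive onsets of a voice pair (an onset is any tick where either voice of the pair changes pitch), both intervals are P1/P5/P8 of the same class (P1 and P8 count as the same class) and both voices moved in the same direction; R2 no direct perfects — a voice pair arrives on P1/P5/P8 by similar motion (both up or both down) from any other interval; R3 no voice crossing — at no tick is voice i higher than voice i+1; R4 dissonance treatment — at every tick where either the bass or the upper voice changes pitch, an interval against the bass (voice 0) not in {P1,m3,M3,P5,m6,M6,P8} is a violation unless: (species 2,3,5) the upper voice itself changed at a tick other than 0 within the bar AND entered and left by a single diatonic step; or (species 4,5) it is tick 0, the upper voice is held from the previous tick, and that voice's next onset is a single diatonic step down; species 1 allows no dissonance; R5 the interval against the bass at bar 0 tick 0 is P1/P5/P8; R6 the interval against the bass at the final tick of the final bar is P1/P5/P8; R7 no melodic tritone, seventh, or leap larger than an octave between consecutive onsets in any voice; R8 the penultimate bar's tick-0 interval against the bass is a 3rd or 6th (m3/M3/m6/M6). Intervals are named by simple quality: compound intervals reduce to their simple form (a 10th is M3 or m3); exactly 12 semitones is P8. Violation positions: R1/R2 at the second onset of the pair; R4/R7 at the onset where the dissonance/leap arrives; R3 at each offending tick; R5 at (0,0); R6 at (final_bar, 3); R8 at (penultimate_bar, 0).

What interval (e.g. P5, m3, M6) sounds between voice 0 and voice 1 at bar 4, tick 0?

voice 0=B2 voice 1=D3 -> m3

m3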